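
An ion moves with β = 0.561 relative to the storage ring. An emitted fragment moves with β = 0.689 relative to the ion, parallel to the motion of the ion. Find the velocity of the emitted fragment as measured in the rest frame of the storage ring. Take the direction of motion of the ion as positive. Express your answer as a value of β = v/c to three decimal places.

β = 0.902

With v = 0.561 and u' = 0.689 (in units of c),
u = (u' + v)/(1 + u'v/c²):
u = (0.689 + 0.561) / (1 + 0.689·0.561) = 1.2500/1.3865 = 0.9015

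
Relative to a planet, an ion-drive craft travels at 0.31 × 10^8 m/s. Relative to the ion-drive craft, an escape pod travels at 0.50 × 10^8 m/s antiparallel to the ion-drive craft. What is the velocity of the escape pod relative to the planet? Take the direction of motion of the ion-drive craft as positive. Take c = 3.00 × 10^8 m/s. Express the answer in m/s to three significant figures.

In units of c (dividing by 3.00 × 10^8 m/s): v = 0.103, u' = -0.167.
u = (u' + v)/(1 + u'v/c²):
u = (-0.167 + 0.103) / (1 + (-0.167)·0.103) = -0.0633/0.9828 = -0.0644
Converting back: u = -0.0644 × 3.00 × 10^8 m/s.

-1.93 × 10^7 m/s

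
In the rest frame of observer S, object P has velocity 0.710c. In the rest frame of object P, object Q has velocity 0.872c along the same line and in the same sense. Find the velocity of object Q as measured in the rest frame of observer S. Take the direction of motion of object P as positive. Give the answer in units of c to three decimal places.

0.977c

With v = 0.710 and u' = 0.872 (in units of c),
u = (u' + v)/(1 + u'v/c²):
u = (0.872 + 0.710) / (1 + 0.872·0.710) = 1.5820/1.6191 = 0.9771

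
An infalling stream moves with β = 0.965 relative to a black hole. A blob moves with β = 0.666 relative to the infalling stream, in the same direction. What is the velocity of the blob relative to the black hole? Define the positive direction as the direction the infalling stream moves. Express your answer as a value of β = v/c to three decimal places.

β = 0.993

With v = 0.965 and u' = 0.666 (in units of c),
u = (u' + v)/(1 + u'v/c²):
u = (0.666 + 0.965) / (1 + 0.666·0.965) = 1.6310/1.6427 = 0.9929
(Galilean addition would give +1.631c, exceeding c.)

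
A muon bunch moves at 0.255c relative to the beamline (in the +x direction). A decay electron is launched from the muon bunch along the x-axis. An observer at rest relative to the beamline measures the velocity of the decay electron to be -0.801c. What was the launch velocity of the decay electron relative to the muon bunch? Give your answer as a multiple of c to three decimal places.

-0.877c

Invert the composition law: u' = (u − v)/(1 − uv/c²).
u' = (-0.801 − 0.255) / (1 − (-0.801)(0.255)) = -1.0560/1.2043 = -0.8769.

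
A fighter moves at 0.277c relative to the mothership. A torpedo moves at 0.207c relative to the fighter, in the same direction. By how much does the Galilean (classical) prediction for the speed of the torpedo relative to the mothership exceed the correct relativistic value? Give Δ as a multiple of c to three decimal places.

Δ = 0.026c

Galilean: u_cl = 0.207 + 0.277 = 0.4840.
Relativistic: u_rel = (0.207 + 0.277) / (1 + 0.207·0.277) = 0.4840/1.0573 = 0.4578.
Δ = 0.4840 − 0.4578 = 0.0262.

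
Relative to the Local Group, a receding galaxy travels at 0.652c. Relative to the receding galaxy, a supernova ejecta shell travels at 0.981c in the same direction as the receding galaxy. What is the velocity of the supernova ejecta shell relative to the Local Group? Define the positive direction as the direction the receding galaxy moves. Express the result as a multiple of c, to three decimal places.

With v = 0.652 and u' = 0.981 (in units of c),
u = (u' + v)/(1 + u'v/c²):
u = (0.981 + 0.652) / (1 + 0.981·0.652) = 1.6330/1.6396 = 0.9960

0.996c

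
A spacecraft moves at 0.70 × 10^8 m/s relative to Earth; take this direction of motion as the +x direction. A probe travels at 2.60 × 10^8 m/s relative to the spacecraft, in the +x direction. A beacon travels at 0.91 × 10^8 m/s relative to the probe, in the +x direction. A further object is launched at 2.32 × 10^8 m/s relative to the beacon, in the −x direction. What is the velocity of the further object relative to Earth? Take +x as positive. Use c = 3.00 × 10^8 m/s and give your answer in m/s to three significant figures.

+2.06 × 10^8 m/s

Apply u = (u' + v)/(1 + u'v/c²) successively, working outward toward Earth.
(Dividing each given speed by c = 3.00 × 10^8 m/s to work in units of c.)
Start: velocity of the spacecraft relative to Earth = 0.2333c.
Compose with the probe (u' = 0.867 in the spacecraft frame): u_1 = (0.867 + 0.233) / (1 + 0.867·0.233) = 1.1000/1.2022 = 0.9150.
Compose with the beacon (u' = 0.303 in the probe frame): u_2 = (0.303 + 0.915) / (1 + 0.303·0.915) = 1.2183/1.2775 = 0.9536.
Compose with the further object (u' = -0.773 in the beacon frame): u_3 = (-0.773 + 0.954) / (1 + (-0.773)·0.954) = 0.1803/0.2625 = 0.6868.
So u = 0.6868 × 3.00 × 10^8 m/s.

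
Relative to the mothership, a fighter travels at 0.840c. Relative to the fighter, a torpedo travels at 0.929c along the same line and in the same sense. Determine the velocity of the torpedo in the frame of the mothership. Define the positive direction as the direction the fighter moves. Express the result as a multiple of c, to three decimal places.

0.994c

With v = 0.840 and u' = 0.929 (in units of c),
u = (u' + v)/(1 + u'v/c²):
u = (0.929 + 0.840) / (1 + 0.929·0.840) = 1.7690/1.7804 = 0.9936
(Galilean addition would give +1.769c, exceeding c.)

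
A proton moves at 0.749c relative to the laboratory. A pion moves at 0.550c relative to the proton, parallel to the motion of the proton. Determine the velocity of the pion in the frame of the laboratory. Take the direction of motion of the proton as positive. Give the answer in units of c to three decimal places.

With v = 0.749 and u' = 0.550 (in units of c),
u = (u' + v)/(1 + u'v/c²):
u = (0.550 + 0.749) / (1 + 0.550·0.749) = 1.2990/1.4120 = 0.9200

0.920c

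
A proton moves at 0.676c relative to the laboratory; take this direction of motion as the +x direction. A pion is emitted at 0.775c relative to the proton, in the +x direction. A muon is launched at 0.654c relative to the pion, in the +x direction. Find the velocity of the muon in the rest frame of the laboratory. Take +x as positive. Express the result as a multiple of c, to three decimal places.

0.990c

Apply u = (u' + v)/(1 + u'v/c²) successively, working outward toward the laboratory.
Start: velocity of the proton relative to the laboratory = 0.6760c.
Compose with the pion (u' = 0.775 in the proton frame): u_1 = (0.775 + 0.676) / (1 + 0.775·0.676) = 1.4510/1.5239 = 0.9522.
Compose with the muon (u' = 0.654 in the pion frame): u_2 = (0.654 + 0.952) / (1 + 0.654·0.952) = 1.6062/1.6227 = 0.9898.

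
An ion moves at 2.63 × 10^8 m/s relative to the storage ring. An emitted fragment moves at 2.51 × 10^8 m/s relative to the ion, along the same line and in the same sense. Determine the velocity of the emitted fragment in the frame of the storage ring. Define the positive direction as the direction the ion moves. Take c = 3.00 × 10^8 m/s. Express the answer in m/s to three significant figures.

In units of c (dividing by 3.00 × 10^8 m/s): v = 0.877, u' = 0.837.
u = (u' + v)/(1 + u'v/c²):
u = (0.837 + 0.877) / (1 + 0.837·0.877) = 1.7133/1.7335 = 0.9884
(Galilean addition would give +1.713c, exceeding c.)
Converting back: u = 0.9884 × 3.00 × 10^8 m/s.

2.97 × 10^8 m/s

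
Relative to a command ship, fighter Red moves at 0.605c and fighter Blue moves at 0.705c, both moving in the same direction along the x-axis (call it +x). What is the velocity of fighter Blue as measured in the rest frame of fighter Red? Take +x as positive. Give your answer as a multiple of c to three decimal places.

+0.174c

β_A = 0.605, β_B = 0.705.
Transform to A's frame with the inverse velocity-addition law: u' = (u − v)/(1 − uv/c²), taking u = β_B and v = β_A.
u' = (0.705 − 0.605) / (1 − (0.605)(0.705)) = 0.1000/0.5735 = 0.1744.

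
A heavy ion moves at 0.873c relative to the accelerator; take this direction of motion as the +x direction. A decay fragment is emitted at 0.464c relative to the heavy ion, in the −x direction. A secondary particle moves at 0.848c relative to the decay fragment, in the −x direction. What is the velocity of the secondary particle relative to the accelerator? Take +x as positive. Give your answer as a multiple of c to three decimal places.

-0.385c

Apply u = (u' + v)/(1 + u'v/c²) successively, working outward toward the accelerator.
Start: velocity of the heavy ion relative to the accelerator = 0.8730c.
Compose with the decay fragment (u' = -0.464 in the heavy ion frame): u_1 = (-0.464 + 0.873) / (1 + (-0.464)·0.873) = 0.4090/0.5949 = 0.6875.
Compose with the secondary particle (u' = -0.848 in the decay fragment frame): u_2 = (-0.848 + 0.687) / (1 + (-0.848)·0.687) = -0.1605/0.4170 = -0.3849.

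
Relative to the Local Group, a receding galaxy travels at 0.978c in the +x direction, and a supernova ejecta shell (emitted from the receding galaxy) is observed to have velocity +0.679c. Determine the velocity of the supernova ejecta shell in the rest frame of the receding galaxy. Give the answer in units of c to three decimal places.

-0.890c

Invert the composition law: u' = (u − v)/(1 − uv/c²).
u' = (0.679 − 0.978) / (1 − (0.679)(0.978)) = -0.2990/0.3359 = -0.8900.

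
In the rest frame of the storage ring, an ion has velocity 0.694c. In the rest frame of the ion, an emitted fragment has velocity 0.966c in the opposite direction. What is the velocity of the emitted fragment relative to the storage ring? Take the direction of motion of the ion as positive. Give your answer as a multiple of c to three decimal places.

With v = 0.694 and u' = -0.966 (in units of c),
u = (u' + v)/(1 + u'v/c²):
u = (-0.966 + 0.694) / (1 + (-0.966)·0.694) = -0.2720/0.3296 = -0.8253

-0.825c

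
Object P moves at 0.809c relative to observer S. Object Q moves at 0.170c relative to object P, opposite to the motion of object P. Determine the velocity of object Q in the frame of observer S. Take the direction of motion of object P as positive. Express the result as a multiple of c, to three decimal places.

With v = 0.809 and u' = -0.170 (in units of c),
u = (u' + v)/(1 + u'v/c²):
u = (-0.170 + 0.809) / (1 + (-0.170)·0.809) = 0.6390/0.8625 = 0.7409
(Galilean addition would give +0.639c.)

+0.741c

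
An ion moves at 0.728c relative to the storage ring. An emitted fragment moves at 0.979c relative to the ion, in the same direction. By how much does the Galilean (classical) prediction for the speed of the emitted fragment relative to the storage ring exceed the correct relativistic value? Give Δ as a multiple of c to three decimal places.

Δ = 0.710c

Galilean: u_cl = 0.979 + 0.728 = 1.7070.
Relativistic: u_rel = (0.979 + 0.728) / (1 + 0.979·0.728) = 1.7070/1.7127 = 0.9967.
Δ = 1.7070 − 0.9967 = 0.7103.
(The classical prediction exceeds c; the relativistic result does not.)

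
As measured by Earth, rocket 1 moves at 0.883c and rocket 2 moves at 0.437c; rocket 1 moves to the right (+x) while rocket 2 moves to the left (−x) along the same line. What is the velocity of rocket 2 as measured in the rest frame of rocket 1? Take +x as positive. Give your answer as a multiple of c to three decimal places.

-0.952c

β_A = 0.883, β_B = -0.437.
Transform to A's frame with the inverse velocity-addition law: u' = (u − v)/(1 − uv/c²), taking u = β_B and v = β_A.
u' = (-0.437 − 0.883) / (1 − (0.883)(-0.437)) = -1.3200/1.3859 = -0.9525.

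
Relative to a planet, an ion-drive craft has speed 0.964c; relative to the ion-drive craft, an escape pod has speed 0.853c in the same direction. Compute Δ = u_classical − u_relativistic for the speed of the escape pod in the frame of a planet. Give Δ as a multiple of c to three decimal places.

Galilean: u_cl = 0.853 + 0.964 = 1.8170.
Relativistic: u_rel = (0.853 + 0.964) / (1 + 0.853·0.964) = 1.8170/1.8223 = 0.9971.
Δ = 1.8170 − 0.9971 = 0.8199.
(The classical prediction exceeds c; the relativistic result does not.)

Δ = 0.820c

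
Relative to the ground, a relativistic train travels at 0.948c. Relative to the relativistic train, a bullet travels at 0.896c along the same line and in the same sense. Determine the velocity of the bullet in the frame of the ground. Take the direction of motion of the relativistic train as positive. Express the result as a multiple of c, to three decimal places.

With v = 0.948 and u' = 0.896 (in units of c),
u = (u' + v)/(1 + u'v/c²):
u = (0.896 + 0.948) / (1 + 0.896·0.948) = 1.8440/1.8494 = 0.9971

0.997c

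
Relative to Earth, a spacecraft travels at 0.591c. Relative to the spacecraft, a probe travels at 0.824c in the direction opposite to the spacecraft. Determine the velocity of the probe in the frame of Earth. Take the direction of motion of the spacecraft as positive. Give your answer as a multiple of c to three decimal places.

With v = 0.591 and u' = -0.824 (in units of c),
u = (u' + v)/(1 + u'v/c²):
u = (-0.824 + 0.591) / (1 + (-0.824)·0.591) = -0.2330/0.5130 = -0.4542

-0.454c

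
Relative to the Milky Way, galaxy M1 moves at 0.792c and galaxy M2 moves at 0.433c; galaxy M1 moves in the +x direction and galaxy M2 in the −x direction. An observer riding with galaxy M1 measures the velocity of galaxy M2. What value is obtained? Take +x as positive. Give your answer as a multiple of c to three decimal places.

-0.912c

β_A = 0.792, β_B = -0.433.
Transform to A's frame with the inverse velocity-addition law: u' = (u − v)/(1 − uv/c²), taking u = β_B and v = β_A.
u' = (-0.433 − 0.792) / (1 − (0.792)(-0.433)) = -1.2250/1.3429 = -0.9122.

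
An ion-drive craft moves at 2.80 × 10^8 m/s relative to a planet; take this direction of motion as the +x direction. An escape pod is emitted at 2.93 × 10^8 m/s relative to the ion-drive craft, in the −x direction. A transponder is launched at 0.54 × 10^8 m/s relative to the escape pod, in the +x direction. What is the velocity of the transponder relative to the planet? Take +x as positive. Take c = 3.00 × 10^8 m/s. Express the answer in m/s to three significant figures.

-1.02 × 10^8 m/s

Apply u = (u' + v)/(1 + u'v/c²) successively, working outward toward the planet.
(Dividing each given speed by c = 3.00 × 10^8 m/s to work in units of c.)
Start: velocity of the ion-drive craft relative to the planet = 0.9333c.
Compose with the escape pod (u' = -0.977 in the ion-drive craft frame): u_1 = (-0.977 + 0.933) / (1 + (-0.977)·0.933) = -0.0433/0.0884 = -0.4899.
Compose with the transponder (u' = 0.180 in the escape pod frame): u_2 = (0.180 + (-0.490)) / (1 + 0.180·(-0.490)) = -0.3099/0.9118 = -0.3399.
So u = -0.3399 × 3.00 × 10^8 m/s.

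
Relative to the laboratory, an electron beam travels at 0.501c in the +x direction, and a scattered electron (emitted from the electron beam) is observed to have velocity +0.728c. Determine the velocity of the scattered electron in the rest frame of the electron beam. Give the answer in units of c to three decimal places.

+0.357c

Invert the composition law: u' = (u − v)/(1 − uv/c²).
u' = (0.728 − 0.501) / (1 − (0.728)(0.501)) = 0.2270/0.6353 = 0.3573.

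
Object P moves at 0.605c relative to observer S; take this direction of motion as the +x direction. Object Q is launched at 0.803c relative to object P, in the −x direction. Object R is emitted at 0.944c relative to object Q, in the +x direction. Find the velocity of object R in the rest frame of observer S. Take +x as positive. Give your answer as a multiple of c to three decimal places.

+0.878c

Apply u = (u' + v)/(1 + u'v/c²) successively, working outward toward observer S.
Start: velocity of object P relative to observer S = 0.6050c.
Compose with object Q (u' = -0.803 in object P frame): u_1 = (-0.803 + 0.605) / (1 + (-0.803)·0.605) = -0.1980/0.5142 = -0.3851.
Compose with object R (u' = 0.944 in object Q frame): u_2 = (0.944 + (-0.385)) / (1 + 0.944·(-0.385)) = 0.5589/0.6365 = 0.8781.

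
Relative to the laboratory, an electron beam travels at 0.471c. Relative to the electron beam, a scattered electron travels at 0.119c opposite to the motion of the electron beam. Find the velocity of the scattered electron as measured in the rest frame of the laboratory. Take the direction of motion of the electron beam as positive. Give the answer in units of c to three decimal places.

With v = 0.471 and u' = -0.119 (in units of c),
u = (u' + v)/(1 + u'v/c²):
u = (-0.119 + 0.471) / (1 + (-0.119)·0.471) = 0.3520/0.9440 = 0.3729

+0.373c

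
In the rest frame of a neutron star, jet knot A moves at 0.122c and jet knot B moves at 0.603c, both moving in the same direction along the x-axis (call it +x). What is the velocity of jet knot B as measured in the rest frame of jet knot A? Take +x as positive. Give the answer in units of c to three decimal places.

β_A = 0.122, β_B = 0.603.
Transform to A's frame with the inverse velocity-addition law: u' = (u − v)/(1 − uv/c²), taking u = β_B and v = β_A.
u' = (0.603 − 0.122) / (1 − (0.122)(0.603)) = 0.4810/0.9264 = 0.5192.

+0.519c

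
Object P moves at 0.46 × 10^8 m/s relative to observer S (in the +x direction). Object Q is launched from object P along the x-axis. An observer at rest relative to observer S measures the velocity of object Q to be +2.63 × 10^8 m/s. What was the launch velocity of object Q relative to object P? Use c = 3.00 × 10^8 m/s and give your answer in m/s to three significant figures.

v = 0.153c, u = 0.877c.
Invert the composition law: u' = (u − v)/(1 − uv/c²).
u' = (0.877 − 0.153) / (1 − (0.877)(0.153)) = 0.7233/0.8656 = 0.8357.
u' = 0.8357 × 3.00 × 10^8 m/s.

+2.51 × 10^8 m/s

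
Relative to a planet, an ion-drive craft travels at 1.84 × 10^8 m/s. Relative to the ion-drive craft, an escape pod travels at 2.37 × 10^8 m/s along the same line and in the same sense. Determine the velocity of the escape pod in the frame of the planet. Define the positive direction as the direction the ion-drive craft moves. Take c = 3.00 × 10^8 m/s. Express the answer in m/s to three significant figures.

2.84 × 10^8 m/s

In units of c (dividing by 3.00 × 10^8 m/s): v = 0.613, u' = 0.790.
u = (u' + v)/(1 + u'v/c²):
u = (0.790 + 0.613) / (1 + 0.790·0.613) = 1.4033/1.4845 = 0.9453
Converting back: u = 0.9453 × 3.00 × 10^8 m/s.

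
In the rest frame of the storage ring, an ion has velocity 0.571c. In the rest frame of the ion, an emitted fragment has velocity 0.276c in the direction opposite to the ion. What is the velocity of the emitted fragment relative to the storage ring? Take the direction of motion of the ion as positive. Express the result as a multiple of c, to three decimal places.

With v = 0.571 and u' = -0.276 (in units of c),
u = (u' + v)/(1 + u'v/c²):
u = (-0.276 + 0.571) / (1 + (-0.276)·0.571) = 0.2950/0.8424 = 0.3502

+0.350c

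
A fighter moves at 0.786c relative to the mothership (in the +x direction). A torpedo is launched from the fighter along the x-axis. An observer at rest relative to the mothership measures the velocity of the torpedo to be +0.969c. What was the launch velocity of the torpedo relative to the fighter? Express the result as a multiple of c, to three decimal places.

+0.768c

Invert the composition law: u' = (u − v)/(1 − uv/c²).
u' = (0.969 − 0.786) / (1 − (0.969)(0.786)) = 0.1830/0.2384 = 0.7677.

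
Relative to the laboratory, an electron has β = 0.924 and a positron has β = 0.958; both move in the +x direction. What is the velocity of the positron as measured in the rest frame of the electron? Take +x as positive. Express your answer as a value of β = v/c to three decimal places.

β_A = 0.924, β_B = 0.958.
Transform to A's frame with the inverse velocity-addition law: u' = (u − v)/(1 − uv/c²), taking u = β_B and v = β_A.
u' = (0.958 − 0.924) / (1 − (0.924)(0.958)) = 0.0340/0.1148 = 0.2961.

β = +0.296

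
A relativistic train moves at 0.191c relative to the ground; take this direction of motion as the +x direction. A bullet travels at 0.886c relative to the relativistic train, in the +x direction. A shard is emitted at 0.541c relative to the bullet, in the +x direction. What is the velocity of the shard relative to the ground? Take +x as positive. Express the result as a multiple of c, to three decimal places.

0.976c

Apply u = (u' + v)/(1 + u'v/c²) successively, working outward toward the ground.
Start: velocity of the relativistic train relative to the ground = 0.1910c.
Compose with the bullet (u' = 0.886 in the relativistic train frame): u_1 = (0.886 + 0.191) / (1 + 0.886·0.191) = 1.0770/1.1692 = 0.9211.
Compose with the shard (u' = 0.541 in the bullet frame): u_2 = (0.541 + 0.921) / (1 + 0.541·0.921) = 1.4621/1.4983 = 0.9758.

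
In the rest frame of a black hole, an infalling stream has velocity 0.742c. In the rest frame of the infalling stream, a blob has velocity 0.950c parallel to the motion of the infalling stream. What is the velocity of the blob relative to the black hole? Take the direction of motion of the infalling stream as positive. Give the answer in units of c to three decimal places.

With v = 0.742 and u' = 0.950 (in units of c),
u = (u' + v)/(1 + u'v/c²):
u = (0.950 + 0.742) / (1 + 0.950·0.742) = 1.6920/1.7049 = 0.9924
(Galilean addition would give +1.692c, exceeding c.)

0.992c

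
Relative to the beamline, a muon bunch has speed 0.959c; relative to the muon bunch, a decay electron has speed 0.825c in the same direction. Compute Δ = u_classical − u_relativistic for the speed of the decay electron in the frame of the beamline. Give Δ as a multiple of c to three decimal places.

Δ = 0.788c

Galilean: u_cl = 0.825 + 0.959 = 1.7840.
Relativistic: u_rel = (0.825 + 0.959) / (1 + 0.825·0.959) = 1.7840/1.7912 = 0.9960.
Δ = 1.7840 − 0.9960 = 0.7880.
(The classical prediction exceeds c; the relativistic result does not.)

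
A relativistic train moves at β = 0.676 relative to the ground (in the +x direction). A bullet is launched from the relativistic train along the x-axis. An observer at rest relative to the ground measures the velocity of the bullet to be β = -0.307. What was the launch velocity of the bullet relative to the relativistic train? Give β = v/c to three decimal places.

Invert the composition law: u' = (u − v)/(1 − uv/c²).
u' = (-0.307 − 0.676) / (1 − (-0.307)(0.676)) = -0.9830/1.2075 = -0.8141.

β = -0.814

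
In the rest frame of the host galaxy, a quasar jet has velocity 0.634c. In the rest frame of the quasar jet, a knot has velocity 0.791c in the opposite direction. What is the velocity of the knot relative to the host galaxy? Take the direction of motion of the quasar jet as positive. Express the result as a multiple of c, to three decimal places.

-0.315c

With v = 0.634 and u' = -0.791 (in units of c),
u = (u' + v)/(1 + u'v/c²):
u = (-0.791 + 0.634) / (1 + (-0.791)·0.634) = -0.1570/0.4985 = -0.3149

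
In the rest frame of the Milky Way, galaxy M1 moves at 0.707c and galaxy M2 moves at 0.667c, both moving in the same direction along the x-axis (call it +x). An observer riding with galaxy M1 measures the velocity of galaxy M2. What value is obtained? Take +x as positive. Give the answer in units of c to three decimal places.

-0.076c

β_A = 0.707, β_B = 0.667.
Transform to A's frame with the inverse velocity-addition law: u' = (u − v)/(1 − uv/c²), taking u = β_B and v = β_A.
u' = (0.667 − 0.707) / (1 − (0.707)(0.667)) = -0.0400/0.5284 = -0.0757.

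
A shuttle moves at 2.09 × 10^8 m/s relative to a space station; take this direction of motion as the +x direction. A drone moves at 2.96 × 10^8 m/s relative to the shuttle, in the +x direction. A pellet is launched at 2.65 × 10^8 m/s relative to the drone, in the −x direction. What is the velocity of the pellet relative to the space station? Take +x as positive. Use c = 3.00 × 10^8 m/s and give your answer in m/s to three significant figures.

+2.89 × 10^8 m/s

Apply u = (u' + v)/(1 + u'v/c²) successively, working outward toward the space station.
(Dividing each given speed by c = 3.00 × 10^8 m/s to work in units of c.)
Start: velocity of the shuttle relative to the space station = 0.6967c.
Compose with the drone (u' = 0.987 in the shuttle frame): u_1 = (0.987 + 0.697) / (1 + 0.987·0.697) = 1.6833/1.6874 = 0.9976.
Compose with the pellet (u' = -0.883 in the drone frame): u_2 = (-0.883 + 0.998) / (1 + (-0.883)·0.998) = 0.1143/0.1188 = 0.9620.
So u = 0.9620 × 3.00 × 10^8 m/s.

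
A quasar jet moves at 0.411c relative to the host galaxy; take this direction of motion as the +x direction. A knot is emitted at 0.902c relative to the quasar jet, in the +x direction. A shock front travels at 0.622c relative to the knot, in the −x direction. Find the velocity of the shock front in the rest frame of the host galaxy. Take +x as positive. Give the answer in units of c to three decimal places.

Apply u = (u' + v)/(1 + u'v/c²) successively, working outward toward the host galaxy.
Start: velocity of the quasar jet relative to the host galaxy = 0.4110c.
Compose with the knot (u' = 0.902 in the quasar jet frame): u_1 = (0.902 + 0.411) / (1 + 0.902·0.411) = 1.3130/1.3707 = 0.9579.
Compose with the shock front (u' = -0.622 in the knot frame): u_2 = (-0.622 + 0.958) / (1 + (-0.622)·0.958) = 0.3359/0.4042 = 0.8310.

+0.831c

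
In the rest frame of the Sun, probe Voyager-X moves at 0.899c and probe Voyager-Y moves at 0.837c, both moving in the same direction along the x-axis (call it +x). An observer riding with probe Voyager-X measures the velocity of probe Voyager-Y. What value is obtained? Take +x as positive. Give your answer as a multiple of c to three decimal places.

β_A = 0.899, β_B = 0.837.
Transform to A's frame with the inverse velocity-addition law: u' = (u − v)/(1 − uv/c²), taking u = β_B and v = β_A.
u' = (0.837 − 0.899) / (1 − (0.899)(0.837)) = -0.0620/0.2475 = -0.2505.

-0.250c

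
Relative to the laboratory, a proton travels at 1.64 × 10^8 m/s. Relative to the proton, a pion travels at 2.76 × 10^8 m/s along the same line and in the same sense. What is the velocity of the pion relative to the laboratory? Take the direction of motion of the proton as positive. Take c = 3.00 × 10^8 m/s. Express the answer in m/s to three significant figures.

2.93 × 10^8 m/s

In units of c (dividing by 3.00 × 10^8 m/s): v = 0.547, u' = 0.920.
u = (u' + v)/(1 + u'v/c²):
u = (0.920 + 0.547) / (1 + 0.920·0.547) = 1.4667/1.5029 = 0.9759
Converting back: u = 0.9759 × 3.00 × 10^8 m/s.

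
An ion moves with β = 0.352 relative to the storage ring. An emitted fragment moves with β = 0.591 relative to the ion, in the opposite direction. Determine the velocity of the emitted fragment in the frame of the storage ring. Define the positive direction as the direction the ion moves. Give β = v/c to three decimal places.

β = -0.302

With v = 0.352 and u' = -0.591 (in units of c),
u = (u' + v)/(1 + u'v/c²):
u = (-0.591 + 0.352) / (1 + (-0.591)·0.352) = -0.2390/0.7920 = -0.3018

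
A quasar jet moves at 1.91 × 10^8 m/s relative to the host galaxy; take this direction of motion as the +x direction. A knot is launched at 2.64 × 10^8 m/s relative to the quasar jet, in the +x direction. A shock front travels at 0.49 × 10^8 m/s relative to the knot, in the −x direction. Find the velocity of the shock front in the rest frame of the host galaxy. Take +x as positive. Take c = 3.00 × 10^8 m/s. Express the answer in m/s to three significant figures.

Apply u = (u' + v)/(1 + u'v/c²) successively, working outward toward the host galaxy.
(Dividing each given speed by c = 3.00 × 10^8 m/s to work in units of c.)
Start: velocity of the quasar jet relative to the host galaxy = 0.6367c.
Compose with the knot (u' = 0.880 in the quasar jet frame): u_1 = (0.880 + 0.637) / (1 + 0.880·0.637) = 1.5167/1.5603 = 0.9721.
Compose with the shock front (u' = -0.163 in the knot frame): u_2 = (-0.163 + 0.972) / (1 + (-0.163)·0.972) = 0.8087/0.8412 = 0.9614.
So u = 0.9614 × 3.00 × 10^8 m/s.

+2.88 × 10^8 m/s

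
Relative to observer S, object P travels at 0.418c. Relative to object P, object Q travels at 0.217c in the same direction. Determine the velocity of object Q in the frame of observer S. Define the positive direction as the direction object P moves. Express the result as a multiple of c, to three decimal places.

0.582c

With v = 0.418 and u' = 0.217 (in units of c),
u = (u' + v)/(1 + u'v/c²):
u = (0.217 + 0.418) / (1 + 0.217·0.418) = 0.6350/1.0907 = 0.5822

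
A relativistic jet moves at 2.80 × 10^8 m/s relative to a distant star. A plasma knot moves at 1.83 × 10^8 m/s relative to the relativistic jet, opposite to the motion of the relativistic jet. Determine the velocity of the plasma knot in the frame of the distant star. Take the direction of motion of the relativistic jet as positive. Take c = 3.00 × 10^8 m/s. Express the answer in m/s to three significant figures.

+2.25 × 10^8 m/s

In units of c (dividing by 3.00 × 10^8 m/s): v = 0.933, u' = -0.610.
u = (u' + v)/(1 + u'v/c²):
u = (-0.610 + 0.933) / (1 + (-0.610)·0.933) = 0.3233/0.4307 = 0.7508
(Galilean addition would give +0.323c.)
Converting back: u = 0.7508 × 3.00 × 10^8 m/s.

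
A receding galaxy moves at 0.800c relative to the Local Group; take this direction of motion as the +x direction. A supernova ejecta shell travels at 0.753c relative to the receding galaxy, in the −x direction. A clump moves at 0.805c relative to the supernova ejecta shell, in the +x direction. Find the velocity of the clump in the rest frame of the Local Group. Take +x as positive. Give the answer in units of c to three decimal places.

Apply u = (u' + v)/(1 + u'v/c²) successively, working outward toward the Local Group.
Start: velocity of the receding galaxy relative to the Local Group = 0.8000c.
Compose with the supernova ejecta shell (u' = -0.753 in the receding galaxy frame): u_1 = (-0.753 + 0.800) / (1 + (-0.753)·0.800) = 0.0470/0.3976 = 0.1182.
Compose with the clump (u' = 0.805 in the supernova ejecta shell frame): u_2 = (0.805 + 0.118) / (1 + 0.805·0.118) = 0.9232/1.0952 = 0.8430.

+0.843c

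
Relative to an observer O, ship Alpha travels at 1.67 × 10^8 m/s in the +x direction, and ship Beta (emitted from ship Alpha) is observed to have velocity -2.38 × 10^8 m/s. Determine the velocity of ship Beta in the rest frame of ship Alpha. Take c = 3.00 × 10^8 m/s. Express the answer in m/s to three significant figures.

v = 0.557c, u = -0.793c.
Invert the composition law: u' = (u − v)/(1 − uv/c²).
u' = (-0.793 − 0.557) / (1 − (-0.793)(0.557)) = -1.3500/1.4416 = -0.9364.
u' = -0.9364 × 3.00 × 10^8 m/s.

-2.81 × 10^8 m/s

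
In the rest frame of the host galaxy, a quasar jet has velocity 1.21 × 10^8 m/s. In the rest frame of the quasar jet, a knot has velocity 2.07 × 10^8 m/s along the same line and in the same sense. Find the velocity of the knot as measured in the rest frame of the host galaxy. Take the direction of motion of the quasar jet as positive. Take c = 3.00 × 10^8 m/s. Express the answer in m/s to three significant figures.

2.57 × 10^8 m/s

In units of c (dividing by 3.00 × 10^8 m/s): v = 0.403, u' = 0.690.
u = (u' + v)/(1 + u'v/c²):
u = (0.690 + 0.403) / (1 + 0.690·0.403) = 1.0933/1.2783 = 0.8553
(Galilean addition would give +1.093c, exceeding c.)
Converting back: u = 0.8553 × 3.00 × 10^8 m/s.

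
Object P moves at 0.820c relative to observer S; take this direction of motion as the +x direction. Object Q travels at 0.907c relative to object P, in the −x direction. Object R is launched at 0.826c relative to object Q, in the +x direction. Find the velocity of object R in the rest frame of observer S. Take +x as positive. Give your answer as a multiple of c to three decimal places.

+0.676c

Apply u = (u' + v)/(1 + u'v/c²) successively, working outward toward observer S.
Start: velocity of object P relative to observer S = 0.8200c.
Compose with object Q (u' = -0.907 in object P frame): u_1 = (-0.907 + 0.820) / (1 + (-0.907)·0.820) = -0.0870/0.2563 = -0.3395.
Compose with object R (u' = 0.826 in object Q frame): u_2 = (0.826 + (-0.339)) / (1 + 0.826·(-0.339)) = 0.4865/0.7196 = 0.6761.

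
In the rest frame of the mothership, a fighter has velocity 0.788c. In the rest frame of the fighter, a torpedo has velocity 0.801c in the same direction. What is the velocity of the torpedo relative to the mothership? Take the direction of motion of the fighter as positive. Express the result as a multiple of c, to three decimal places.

With v = 0.788 and u' = 0.801 (in units of c),
u = (u' + v)/(1 + u'v/c²):
u = (0.801 + 0.788) / (1 + 0.801·0.788) = 1.5890/1.6312 = 0.9741
(Galilean addition would give +1.589c, exceeding c.)

0.974c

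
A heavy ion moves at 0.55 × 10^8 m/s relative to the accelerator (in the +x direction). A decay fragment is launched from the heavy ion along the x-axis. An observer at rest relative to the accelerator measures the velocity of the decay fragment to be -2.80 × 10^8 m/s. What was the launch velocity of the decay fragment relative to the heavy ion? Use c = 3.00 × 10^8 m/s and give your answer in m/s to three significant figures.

v = 0.183c, u = -0.933c.
Invert the composition law: u' = (u − v)/(1 − uv/c²).
u' = (-0.933 − 0.183) / (1 − (-0.933)(0.183)) = -1.1167/1.1711 = -0.9535.
u' = -0.9535 × 3.00 × 10^8 m/s.

-2.86 × 10^8 m/s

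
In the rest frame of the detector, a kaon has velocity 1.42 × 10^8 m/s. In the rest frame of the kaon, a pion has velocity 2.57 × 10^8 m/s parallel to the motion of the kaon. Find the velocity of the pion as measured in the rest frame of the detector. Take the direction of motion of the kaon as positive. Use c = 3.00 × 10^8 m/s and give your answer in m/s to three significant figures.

2.84 × 10^8 m/s

In units of c (dividing by 3.00 × 10^8 m/s): v = 0.473, u' = 0.857.
u = (u' + v)/(1 + u'v/c²):
u = (0.857 + 0.473) / (1 + 0.857·0.473) = 1.3300/1.4055 = 0.9463
Converting back: u = 0.9463 × 3.00 × 10^8 m/s.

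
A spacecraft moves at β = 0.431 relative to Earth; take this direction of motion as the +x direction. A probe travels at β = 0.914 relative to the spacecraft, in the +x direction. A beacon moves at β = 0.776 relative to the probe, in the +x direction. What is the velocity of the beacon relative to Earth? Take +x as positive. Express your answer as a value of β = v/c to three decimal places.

β = 0.996

Apply u = (u' + v)/(1 + u'v/c²) successively, working outward toward Earth.
Start: velocity of the spacecraft relative to Earth = 0.4310c.
Compose with the probe (u' = 0.914 in the spacecraft frame): u_1 = (0.914 + 0.431) / (1 + 0.914·0.431) = 1.3450/1.3939 = 0.9649.
Compose with the beacon (u' = 0.776 in the probe frame): u_2 = (0.776 + 0.965) / (1 + 0.776·0.965) = 1.7409/1.7488 = 0.9955.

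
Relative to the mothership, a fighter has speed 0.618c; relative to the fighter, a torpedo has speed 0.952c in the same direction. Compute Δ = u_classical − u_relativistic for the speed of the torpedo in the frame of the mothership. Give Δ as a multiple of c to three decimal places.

Galilean: u_cl = 0.952 + 0.618 = 1.5700.
Relativistic: u_rel = (0.952 + 0.618) / (1 + 0.952·0.618) = 1.5700/1.5883 = 0.9885.
Δ = 1.5700 − 0.9885 = 0.5815.
(The classical prediction exceeds c; the relativistic result does not.)

Δ = 0.582c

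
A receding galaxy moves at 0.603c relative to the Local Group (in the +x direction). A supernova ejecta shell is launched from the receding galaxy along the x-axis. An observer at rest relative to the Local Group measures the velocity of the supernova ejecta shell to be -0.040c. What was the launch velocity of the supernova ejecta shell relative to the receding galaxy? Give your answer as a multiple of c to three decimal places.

Invert the composition law: u' = (u − v)/(1 − uv/c²).
u' = (-0.040 − 0.603) / (1 − (-0.040)(0.603)) = -0.6430/1.0241 = -0.6279.

-0.628c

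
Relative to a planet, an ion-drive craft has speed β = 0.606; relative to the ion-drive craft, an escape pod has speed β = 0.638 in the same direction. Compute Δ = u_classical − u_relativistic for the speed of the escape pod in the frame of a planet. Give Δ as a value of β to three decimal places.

Galilean: u_cl = 0.638 + 0.606 = 1.2440.
Relativistic: u_rel = (0.638 + 0.606) / (1 + 0.638·0.606) = 1.2440/1.3866 = 0.8971.
Δ = 1.2440 − 0.8971 = 0.3469.
(The classical prediction exceeds c; the relativistic result does not.)

Δ = 0.347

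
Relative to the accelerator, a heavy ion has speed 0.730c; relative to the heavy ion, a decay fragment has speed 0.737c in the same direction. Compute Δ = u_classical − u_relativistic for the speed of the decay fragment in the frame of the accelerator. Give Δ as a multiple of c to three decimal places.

Δ = 0.513c

Galilean: u_cl = 0.737 + 0.730 = 1.4670.
Relativistic: u_rel = (0.737 + 0.730) / (1 + 0.737·0.730) = 1.4670/1.5380 = 0.9538.
Δ = 1.4670 − 0.9538 = 0.5132.
(The classical prediction exceeds c; the relativistic result does not.)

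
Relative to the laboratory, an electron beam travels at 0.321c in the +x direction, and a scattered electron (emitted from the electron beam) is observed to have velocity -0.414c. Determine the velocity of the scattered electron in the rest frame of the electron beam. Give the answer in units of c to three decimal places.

Invert the composition law: u' = (u − v)/(1 − uv/c²).
u' = (-0.414 − 0.321) / (1 − (-0.414)(0.321)) = -0.7350/1.1329 = -0.6488.

-0.649c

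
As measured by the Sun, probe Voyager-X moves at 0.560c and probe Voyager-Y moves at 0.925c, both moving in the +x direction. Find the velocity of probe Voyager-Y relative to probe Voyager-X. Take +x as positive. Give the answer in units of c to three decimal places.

+0.757c

β_A = 0.560, β_B = 0.925.
Transform to A's frame with the inverse velocity-addition law: u' = (u − v)/(1 − uv/c²), taking u = β_B and v = β_A.
u' = (0.925 − 0.560) / (1 − (0.560)(0.925)) = 0.3650/0.4820 = 0.7573.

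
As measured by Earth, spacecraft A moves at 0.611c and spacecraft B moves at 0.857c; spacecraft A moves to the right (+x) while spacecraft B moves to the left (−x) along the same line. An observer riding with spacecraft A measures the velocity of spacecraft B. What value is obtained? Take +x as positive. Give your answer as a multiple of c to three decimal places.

-0.963c

β_A = 0.611, β_B = -0.857.
Transform to A's frame with the inverse velocity-addition law: u' = (u − v)/(1 − uv/c²), taking u = β_B and v = β_A.
u' = (-0.857 − 0.611) / (1 − (0.611)(-0.857)) = -1.4680/1.5236 = -0.9635.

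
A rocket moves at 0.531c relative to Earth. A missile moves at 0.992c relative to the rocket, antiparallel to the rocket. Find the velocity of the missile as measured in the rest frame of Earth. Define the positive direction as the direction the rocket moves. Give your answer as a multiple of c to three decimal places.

-0.974c

With v = 0.531 and u' = -0.992 (in units of c),
u = (u' + v)/(1 + u'v/c²):
u = (-0.992 + 0.531) / (1 + (-0.992)·0.531) = -0.4610/0.4732 = -0.9741
(Galilean addition would give -0.461c.)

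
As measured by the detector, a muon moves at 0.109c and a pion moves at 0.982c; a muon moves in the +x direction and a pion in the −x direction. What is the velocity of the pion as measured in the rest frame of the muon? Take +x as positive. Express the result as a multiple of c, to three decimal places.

-0.986c

β_A = 0.109, β_B = -0.982.
Transform to A's frame with the inverse velocity-addition law: u' = (u − v)/(1 − uv/c²), taking u = β_B and v = β_A.
u' = (-0.982 − 0.109) / (1 − (0.109)(-0.982)) = -1.0910/1.1070 = -0.9855.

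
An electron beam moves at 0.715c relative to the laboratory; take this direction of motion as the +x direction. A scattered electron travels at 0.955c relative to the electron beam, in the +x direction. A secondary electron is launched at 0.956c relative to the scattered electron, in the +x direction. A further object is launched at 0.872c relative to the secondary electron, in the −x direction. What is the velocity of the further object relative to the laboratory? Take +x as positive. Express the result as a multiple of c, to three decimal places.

+0.997c

Apply u = (u' + v)/(1 + u'v/c²) successively, working outward toward the laboratory.
Start: velocity of the electron beam relative to the laboratory = 0.7150c.
Compose with the scattered electron (u' = 0.955 in the electron beam frame): u_1 = (0.955 + 0.715) / (1 + 0.955·0.715) = 1.6700/1.6828 = 0.9924.
Compose with the secondary electron (u' = 0.956 in the scattered electron frame): u_2 = (0.956 + 0.992) / (1 + 0.956·0.992) = 1.9484/1.9487 = 0.9998.
Compose with the further object (u' = -0.872 in the secondary electron frame): u_3 = (-0.872 + 1.000) / (1 + (-0.872)·1.000) = 0.1278/0.1282 = 0.9975.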